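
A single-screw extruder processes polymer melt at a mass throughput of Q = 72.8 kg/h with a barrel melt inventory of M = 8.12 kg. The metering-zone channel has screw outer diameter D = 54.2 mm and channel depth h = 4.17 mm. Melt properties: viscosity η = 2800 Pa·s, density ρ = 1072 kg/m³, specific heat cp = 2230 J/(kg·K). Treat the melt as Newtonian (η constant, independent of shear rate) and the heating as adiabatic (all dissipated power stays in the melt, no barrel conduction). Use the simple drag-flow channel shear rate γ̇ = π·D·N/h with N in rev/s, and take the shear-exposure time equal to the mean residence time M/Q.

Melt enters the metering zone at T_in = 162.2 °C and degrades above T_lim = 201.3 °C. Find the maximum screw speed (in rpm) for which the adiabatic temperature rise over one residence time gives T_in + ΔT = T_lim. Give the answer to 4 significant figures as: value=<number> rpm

value=13.40 rpm

Convert throughput: Q = 72.8 kg/h = 72.8/3600 = 0.0202222 kg/s
t_res = M / Q_s = 8.12 / 0.0202222 = 401.538 s
Convert to metres: D = 0.0542 m, h = 0.00417 m
ΔT_a = T_lim − T_in = 201.3 °C − 162.2 °C = 39.1 K
Invert ΔT = ηγ̇²t_res/(ρcp) for γ̇: γ̇_max² = ΔT_a ρ cp / (η t_res) = 39.1·1072·2230 / (2800·401.538) = 83.1364 s⁻²
γ̇_max = sqrt(83.1364) = 9.11792 s⁻¹
N_max = γ̇_max·h / (π·D) = 9.11792 · 0.00417 / (π · 0.0542) = 0.223297 rev/s = 13.3978 rpm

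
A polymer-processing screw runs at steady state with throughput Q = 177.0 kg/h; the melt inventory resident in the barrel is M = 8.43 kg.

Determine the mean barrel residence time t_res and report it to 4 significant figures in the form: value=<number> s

value=171.5 s

Convert throughput: Q = 177.0 kg/h = 177.0/3600 = 0.0491667 kg/s
t_res = M / Q_s = 8.43 / 0.0491667 = 171.458 s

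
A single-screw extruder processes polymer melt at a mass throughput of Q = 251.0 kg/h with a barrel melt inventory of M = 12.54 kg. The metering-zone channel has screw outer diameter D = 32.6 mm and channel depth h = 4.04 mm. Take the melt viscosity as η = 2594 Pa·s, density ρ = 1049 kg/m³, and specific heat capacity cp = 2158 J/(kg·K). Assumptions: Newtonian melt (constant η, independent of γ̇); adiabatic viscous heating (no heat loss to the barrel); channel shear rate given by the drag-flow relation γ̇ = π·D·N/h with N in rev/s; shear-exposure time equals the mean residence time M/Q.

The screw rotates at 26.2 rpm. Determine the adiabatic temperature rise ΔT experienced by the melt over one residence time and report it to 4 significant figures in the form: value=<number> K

value=25.25 K

Convert throughput: Q = 251.0 kg/h = 251.0/3600 = 0.0697222 kg/s
t_res = M / Q_s = 12.54 / 0.0697222 = 179.857 s
Geometry in metres: D = 32.6 mm → 0.0326 m, h = 4.04 mm → 0.00404 m; screw speed N = 26.2 rpm = 0.436667 rev/s
Shear rate: γ̇ = πDN/h = π·0.0326·0.436667/0.00404 = 11.0697 s⁻¹
ΔT = η·γ̇²·t_res / (ρ·cp) = 2594 · (11.0697)² · 179.857 / (1049 · 2158) = 25.2547 K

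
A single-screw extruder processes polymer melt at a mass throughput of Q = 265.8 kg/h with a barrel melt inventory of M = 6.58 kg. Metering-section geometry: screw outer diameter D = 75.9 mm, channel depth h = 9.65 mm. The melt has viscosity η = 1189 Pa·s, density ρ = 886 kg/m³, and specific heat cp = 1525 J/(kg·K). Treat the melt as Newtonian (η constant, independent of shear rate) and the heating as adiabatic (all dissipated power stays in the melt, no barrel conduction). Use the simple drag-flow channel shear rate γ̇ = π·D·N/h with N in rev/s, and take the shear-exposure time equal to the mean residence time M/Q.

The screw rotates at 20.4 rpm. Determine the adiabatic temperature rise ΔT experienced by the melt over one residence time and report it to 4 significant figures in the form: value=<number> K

value=5.535 K

Convert throughput: Q = 265.8 kg/h = 265.8/3600 = 0.0738333 kg/s
t_res = M / Q_s = 6.58 / 0.0738333 = 89.1196 s
Geometry in metres: D = 75.9 mm → 0.0759 m, h = 9.65 mm → 0.00965 m; screw speed N = 20.4 rpm = 0.34 rev/s
γ̇ = π D N / h = (π)(0.0759)(0.34) / 0.00965 = 8.40124 s⁻¹
ΔT = η·γ̇²·t_res / (ρ·cp) = 1189 · (8.40124)² · 89.1196 / (886 · 1525) = 5.53526 K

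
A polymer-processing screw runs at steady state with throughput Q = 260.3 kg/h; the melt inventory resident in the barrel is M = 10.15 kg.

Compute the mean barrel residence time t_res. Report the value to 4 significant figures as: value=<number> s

Throughput in SI: Q_s = 260.3 kg/h ÷ 3600 s/h = 0.0723056 kg/s
Mean residence time: t_res = M/Q_s = 10.15 kg / 0.0723056 kg/s = 140.376 s

value=140.4 s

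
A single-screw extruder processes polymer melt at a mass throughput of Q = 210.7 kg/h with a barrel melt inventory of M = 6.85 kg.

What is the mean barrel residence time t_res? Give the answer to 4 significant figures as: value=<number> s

value=117.0 s

Throughput in SI: Q_s = 210.7 kg/h ÷ 3600 s/h = 0.0585278 kg/s
t_res = M / Q_s = 6.85 / 0.0585278 = 117.038 s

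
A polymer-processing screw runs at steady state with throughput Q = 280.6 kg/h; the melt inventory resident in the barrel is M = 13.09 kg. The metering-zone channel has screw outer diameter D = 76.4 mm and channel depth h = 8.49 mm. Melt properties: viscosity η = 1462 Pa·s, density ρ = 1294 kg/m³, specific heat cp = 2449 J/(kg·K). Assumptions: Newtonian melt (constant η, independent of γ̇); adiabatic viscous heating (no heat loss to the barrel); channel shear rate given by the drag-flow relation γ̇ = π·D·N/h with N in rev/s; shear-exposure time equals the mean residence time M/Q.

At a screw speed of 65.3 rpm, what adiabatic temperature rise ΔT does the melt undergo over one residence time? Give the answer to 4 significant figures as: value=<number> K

value=73.35 K

Convert throughput: Q = 280.6 kg/h = 280.6/3600 = 0.0779444 kg/s
t_res = M / Q_s = 13.09 ÷ 0.0779444 = 167.94 s
Convert to SI: D = 0.0764 m, h = 0.00849 m, N = 65.3/60 = 1.08833 rev/s
γ̇ = π D N / h = (π)(0.0764)(1.08833) / 0.00849 = 30.7679 s⁻¹
ΔT = η·γ̇²·t_res/(ρ·cp) = [1462 × 30.7679² × 167.94] / [1294 × 2449] = 73.3455 K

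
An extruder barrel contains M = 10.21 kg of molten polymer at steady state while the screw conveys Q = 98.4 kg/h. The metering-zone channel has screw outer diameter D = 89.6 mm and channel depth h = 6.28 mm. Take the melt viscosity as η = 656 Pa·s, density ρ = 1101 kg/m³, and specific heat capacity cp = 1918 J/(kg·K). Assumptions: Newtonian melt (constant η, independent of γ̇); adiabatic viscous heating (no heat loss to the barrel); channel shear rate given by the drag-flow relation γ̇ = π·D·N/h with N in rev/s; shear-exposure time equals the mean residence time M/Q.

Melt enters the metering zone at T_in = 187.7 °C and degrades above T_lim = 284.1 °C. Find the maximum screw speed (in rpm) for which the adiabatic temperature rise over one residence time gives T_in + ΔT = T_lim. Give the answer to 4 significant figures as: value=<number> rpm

Convert throughput: Q = 98.4 kg/h = 98.4/3600 = 0.0273333 kg/s
t_res = M / Q_s = 10.21 ÷ 0.0273333 = 373.537 s
D = 89.6 mm = 0.0896 m;  h = 6.28 mm = 0.00628 m
Allowable rise: ΔT_a = T_lim − T_in = 284.1 − 187.7 = 96.4 K
γ̇_max² = ΔT_a·ρ·cp/(η·t_res) = 96.4·1101·1918/(656·373.537) = 830.761 s⁻²
γ̇_max = √830.761 = 28.8229 s⁻¹
N_max = γ̇_max h / (πD) = 28.8229·0.00628/(π·0.0896) = 0.643043 rev/s → ×60 = 38.5826 rpm

value=38.58 rpm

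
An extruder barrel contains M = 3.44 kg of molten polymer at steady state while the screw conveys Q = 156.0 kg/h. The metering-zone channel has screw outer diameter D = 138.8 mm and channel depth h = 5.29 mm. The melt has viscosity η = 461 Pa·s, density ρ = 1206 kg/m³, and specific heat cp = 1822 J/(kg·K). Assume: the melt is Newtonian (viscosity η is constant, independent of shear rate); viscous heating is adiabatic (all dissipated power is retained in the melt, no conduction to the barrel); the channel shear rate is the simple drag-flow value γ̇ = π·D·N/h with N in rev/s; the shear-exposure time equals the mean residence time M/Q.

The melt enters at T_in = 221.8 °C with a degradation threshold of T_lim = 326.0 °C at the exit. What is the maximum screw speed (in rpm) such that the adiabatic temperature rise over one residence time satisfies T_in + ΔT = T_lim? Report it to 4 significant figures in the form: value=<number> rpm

Throughput in SI: Q_s = 156.0 kg/h ÷ 3600 s/h = 0.0433333 kg/s
Mean residence time: t_res = M/Q_s = 3.44 kg / 0.0433333 kg/s = 79.3846 s
D = 138.8 mm = 0.1388 m;  h = 5.29 mm = 0.00529 m
Allowable rise: ΔT_a = T_lim − T_in = 326.0 − 221.8 = 104.2 K
Invert ΔT = ηγ̇²t_res/(ρcp) for γ̇: γ̇_max² = ΔT_a ρ cp / (η t_res) = 104.2·1206·1822 / (461·79.3846) = 6256.42 s⁻²
γ̇_max = sqrt(6256.42) = 79.0976 s⁻¹
Solve γ̇ = πDN/h for N: N_max = γ̇_max·h/(π·D) = 79.0976 × 0.00529 / (π × 0.1388) = 0.959576 rev/s = 57.5746 rpm

value=57.57 rpm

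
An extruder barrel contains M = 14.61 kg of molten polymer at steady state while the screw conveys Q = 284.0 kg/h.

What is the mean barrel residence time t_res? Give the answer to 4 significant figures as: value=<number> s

Q_s = Q / 3600 = 284.0 / 3600 = 0.0788889 kg/s
t_res = M / Q_s = 14.61 / 0.0788889 = 185.197 s

value=185.2 s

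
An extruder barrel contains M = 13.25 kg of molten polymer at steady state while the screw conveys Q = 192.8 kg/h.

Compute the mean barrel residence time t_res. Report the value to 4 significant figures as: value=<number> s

Convert throughput: Q = 192.8 kg/h = 192.8/3600 = 0.0535556 kg/s
t_res = M / Q_s = 13.25 ÷ 0.0535556 = 247.407 s

value=247.4 s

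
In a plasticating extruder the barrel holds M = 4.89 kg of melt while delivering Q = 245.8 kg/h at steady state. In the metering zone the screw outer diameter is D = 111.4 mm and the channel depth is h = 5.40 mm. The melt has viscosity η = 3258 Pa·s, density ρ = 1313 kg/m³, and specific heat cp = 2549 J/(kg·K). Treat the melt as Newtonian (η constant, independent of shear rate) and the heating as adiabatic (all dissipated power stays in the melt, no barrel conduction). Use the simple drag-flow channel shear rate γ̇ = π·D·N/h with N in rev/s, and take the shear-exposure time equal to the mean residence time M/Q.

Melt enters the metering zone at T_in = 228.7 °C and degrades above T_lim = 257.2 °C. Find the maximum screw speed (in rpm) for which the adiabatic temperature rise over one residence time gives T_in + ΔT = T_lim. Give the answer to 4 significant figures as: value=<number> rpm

value=18.72 rpm

Convert throughput: Q = 245.8 kg/h = 245.8/3600 = 0.0682778 kg/s
t_res = M / Q_s = 4.89 / 0.0682778 = 71.6192 s
Geometry in SI: D = 111.4 mm → 0.1114 m, h = 5.40 mm → 0.0054 m
ΔT_a = T_lim − T_in = 257.2 − 228.7 = 28.5 K
γ̇_max² = ΔT_a·ρ·cp/(η·t_res) = 28.5·1313·2549/(3258·71.6192) = 408.789 s⁻²
γ̇_max = √408.789 = 20.2185 s⁻¹
N_max = γ̇_max h / (πD) = 20.2185·0.0054/(π·0.1114) = 0.311967 rev/s → ×60 = 18.718 rpm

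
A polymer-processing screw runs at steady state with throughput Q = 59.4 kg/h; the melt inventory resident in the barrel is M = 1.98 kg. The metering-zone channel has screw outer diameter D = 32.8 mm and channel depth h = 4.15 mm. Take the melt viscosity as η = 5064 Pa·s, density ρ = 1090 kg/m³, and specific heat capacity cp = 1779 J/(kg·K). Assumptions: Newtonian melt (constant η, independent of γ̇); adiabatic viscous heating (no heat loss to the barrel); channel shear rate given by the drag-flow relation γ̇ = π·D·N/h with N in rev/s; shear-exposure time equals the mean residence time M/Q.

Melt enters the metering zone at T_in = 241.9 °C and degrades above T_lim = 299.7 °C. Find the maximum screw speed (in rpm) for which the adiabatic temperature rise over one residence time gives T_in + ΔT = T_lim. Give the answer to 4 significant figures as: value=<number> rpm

value=32.82 rpm

Convert throughput: Q = 59.4 kg/h = 59.4/3600 = 0.0165 kg/s
Mean residence time: t_res = M/Q_s = 1.98 kg / 0.0165 kg/s = 120 s
Geometry in SI: D = 32.8 mm → 0.0328 m, h = 4.15 mm → 0.00415 m
Allowable rise: ΔT_a = T_lim − T_in = 299.7 − 241.9 = 57.8 K
Invert ΔT = ηγ̇²t_res/(ρcp) for γ̇: γ̇_max² = ΔT_a ρ cp / (η t_res) = 57.8·1090·1779 / (5064·120) = 184.44 s⁻²
γ̇_max = sqrt(184.44) = 13.5809 s⁻¹
N_max = γ̇_max·h / (π·D) = 13.5809 · 0.00415 / (π · 0.0328) = 0.546956 rev/s = 32.8173 rpm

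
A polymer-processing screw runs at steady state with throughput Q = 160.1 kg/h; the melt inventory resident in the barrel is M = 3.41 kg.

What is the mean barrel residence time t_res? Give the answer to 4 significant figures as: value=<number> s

value=76.68 s

Convert throughput: Q = 160.1 kg/h = 160.1/3600 = 0.0444722 kg/s
t_res = M / Q_s = 3.41 ÷ 0.0444722 = 76.6771 s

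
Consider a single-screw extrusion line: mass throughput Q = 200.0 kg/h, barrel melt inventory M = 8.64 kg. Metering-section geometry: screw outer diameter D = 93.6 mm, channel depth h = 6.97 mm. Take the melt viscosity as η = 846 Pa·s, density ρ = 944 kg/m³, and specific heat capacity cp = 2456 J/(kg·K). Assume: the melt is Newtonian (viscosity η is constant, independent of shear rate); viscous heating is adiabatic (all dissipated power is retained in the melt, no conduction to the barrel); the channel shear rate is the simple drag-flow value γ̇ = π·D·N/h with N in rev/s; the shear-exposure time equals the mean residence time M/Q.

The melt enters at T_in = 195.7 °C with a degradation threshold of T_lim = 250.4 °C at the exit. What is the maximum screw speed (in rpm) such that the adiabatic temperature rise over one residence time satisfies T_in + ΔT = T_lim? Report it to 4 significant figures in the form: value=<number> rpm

value=44.15 rpm

Q_s = Q / 3600 = 200.0 / 3600 = 0.0555556 kg/s
t_res = M / Q_s = 8.64 ÷ 0.0555556 = 155.52 s
Geometry in SI: D = 93.6 mm → 0.0936 m, h = 6.97 mm → 0.00697 m
Allowable rise: ΔT_a = T_lim − T_in = 250.4 − 195.7 = 54.7 K
γ̇_max² = ΔT_a·ρ·cp / (η·t_res) = [54.7 × 944 × 2456] / [846 × 155.52] = 963.898 s⁻²
Take the square root: γ̇_max = √(963.898) = 31.0467 s⁻¹
N_max = γ̇_max·h / (π·D) = 31.0467 · 0.00697 / (π · 0.0936) = 0.735906 rev/s = 44.1544 rpm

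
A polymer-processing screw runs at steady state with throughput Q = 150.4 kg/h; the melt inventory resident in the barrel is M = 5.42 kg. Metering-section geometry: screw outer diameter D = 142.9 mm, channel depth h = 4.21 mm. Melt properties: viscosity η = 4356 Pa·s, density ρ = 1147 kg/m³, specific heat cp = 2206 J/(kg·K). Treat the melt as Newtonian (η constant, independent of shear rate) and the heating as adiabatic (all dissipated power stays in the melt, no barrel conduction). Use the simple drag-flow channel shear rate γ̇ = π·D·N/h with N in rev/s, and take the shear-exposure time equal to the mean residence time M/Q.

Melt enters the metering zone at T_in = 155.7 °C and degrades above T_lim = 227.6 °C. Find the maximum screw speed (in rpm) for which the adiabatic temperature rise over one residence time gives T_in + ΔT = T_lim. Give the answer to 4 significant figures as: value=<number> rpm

value=10.10 rpm

Q_s = Q / 3600 = 150.4 / 3600 = 0.0417778 kg/s
t_res = M / Q_s = 5.42 ÷ 0.0417778 = 129.734 s
Geometry in SI: D = 142.9 mm → 0.1429 m, h = 4.21 mm → 0.00421 m
ΔT_a = T_lim − T_in = 227.6 °C − 155.7 °C = 71.9 K
Invert ΔT = ηγ̇²t_res/(ρcp) for γ̇: γ̇_max² = ΔT_a ρ cp / (η t_res) = 71.9·1147·2206 / (4356·129.734) = 321.926 s⁻²
γ̇_max = √321.926 = 17.9423 s⁻¹
Solve γ̇ = πDN/h for N: N_max = γ̇_max·h/(π·D) = 17.9423 × 0.00421 / (π × 0.1429) = 0.168259 rev/s = 10.0955 rpm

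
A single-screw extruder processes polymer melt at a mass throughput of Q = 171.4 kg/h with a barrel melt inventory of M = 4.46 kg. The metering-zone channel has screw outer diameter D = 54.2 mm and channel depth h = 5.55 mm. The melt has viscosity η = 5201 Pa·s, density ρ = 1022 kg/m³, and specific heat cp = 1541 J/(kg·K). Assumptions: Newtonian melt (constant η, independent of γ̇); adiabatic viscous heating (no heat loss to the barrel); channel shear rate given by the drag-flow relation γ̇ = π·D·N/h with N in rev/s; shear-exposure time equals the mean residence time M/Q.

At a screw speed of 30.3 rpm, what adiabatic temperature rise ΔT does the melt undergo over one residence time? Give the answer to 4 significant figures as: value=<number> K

value=74.26 K

Throughput in SI: Q_s = 171.4 kg/h ÷ 3600 s/h = 0.0476111 kg/s
t_res = M / Q_s = 4.46 ÷ 0.0476111 = 93.6756 s
D = 54.2 mm = 0.0542 m;  h = 5.55 mm = 0.00555 m;  N = 30.3 rpm / 60 = 0.505 rev/s
γ̇ = π D N / h = (π)(0.0542)(0.505) / 0.00555 = 15.4934 s⁻¹
Adiabatic rise: ΔT = η γ̇² t_res / (ρ cp) = 5201·(15.4934)²·93.6756 / (1022·1541) = 74.26 K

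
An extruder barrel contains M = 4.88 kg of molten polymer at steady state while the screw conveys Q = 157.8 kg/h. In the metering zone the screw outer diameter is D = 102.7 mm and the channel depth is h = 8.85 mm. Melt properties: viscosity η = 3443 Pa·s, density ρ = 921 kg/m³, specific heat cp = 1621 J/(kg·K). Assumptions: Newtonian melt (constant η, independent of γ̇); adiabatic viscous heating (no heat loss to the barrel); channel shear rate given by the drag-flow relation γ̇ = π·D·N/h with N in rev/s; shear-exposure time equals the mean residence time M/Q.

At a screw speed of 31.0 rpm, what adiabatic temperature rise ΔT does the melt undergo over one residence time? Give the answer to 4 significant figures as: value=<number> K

Convert throughput: Q = 157.8 kg/h = 157.8/3600 = 0.0438333 kg/s
Mean residence time: t_res = M/Q_s = 4.88 kg / 0.0438333 kg/s = 111.331 s
Convert to SI: D = 0.1027 m, h = 0.00885 m, N = 31.0/60 = 0.516667 rev/s
Shear rate: γ̇ = πDN/h = π·0.1027·0.516667/0.00885 = 18.8359 s⁻¹
ΔT = η·γ̇²·t_res / (ρ·cp) = 3443 · (18.8359)² · 111.331 / (921 · 1621) = 91.0929 K

value=91.09 K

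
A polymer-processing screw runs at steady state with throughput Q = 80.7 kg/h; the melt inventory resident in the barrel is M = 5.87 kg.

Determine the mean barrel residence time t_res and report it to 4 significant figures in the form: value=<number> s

Throughput in SI: Q_s = 80.7 kg/h ÷ 3600 s/h = 0.0224167 kg/s
Mean residence time: t_res = M/Q_s = 5.87 kg / 0.0224167 kg/s = 261.859 s

value=261.9 s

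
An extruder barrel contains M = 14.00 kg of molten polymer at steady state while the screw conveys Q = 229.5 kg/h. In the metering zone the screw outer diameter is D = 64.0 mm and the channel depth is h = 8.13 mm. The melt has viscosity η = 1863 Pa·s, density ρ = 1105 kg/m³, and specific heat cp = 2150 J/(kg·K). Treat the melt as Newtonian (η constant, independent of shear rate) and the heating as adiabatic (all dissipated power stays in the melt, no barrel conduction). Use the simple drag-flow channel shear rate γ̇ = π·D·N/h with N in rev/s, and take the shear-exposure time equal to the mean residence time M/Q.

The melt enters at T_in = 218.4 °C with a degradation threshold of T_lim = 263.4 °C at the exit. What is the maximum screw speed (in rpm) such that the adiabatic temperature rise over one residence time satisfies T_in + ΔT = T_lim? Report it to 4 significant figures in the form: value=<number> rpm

value=39.22 rpm

Convert throughput: Q = 229.5 kg/h = 229.5/3600 = 0.06375 kg/s
t_res = M / Q_s = 14.00 ÷ 0.06375 = 219.608 s
Geometry in SI: D = 64.0 mm → 0.064 m, h = 8.13 mm → 0.00813 m
ΔT_a = T_lim − T_in = 263.4 °C − 218.4 °C = 45 K
γ̇_max² = ΔT_a·ρ·cp / (η·t_res) = [45 × 1105 × 2150] / [1863 × 219.608] = 261.308 s⁻²
γ̇_max = √261.308 = 16.165 s⁻¹
N_max = γ̇_max h / (πD) = 16.165·0.00813/(π·0.064) = 0.653638 rev/s → ×60 = 39.2183 rpm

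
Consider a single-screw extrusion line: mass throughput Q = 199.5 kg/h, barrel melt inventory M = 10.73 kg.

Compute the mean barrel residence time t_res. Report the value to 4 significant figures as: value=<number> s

Throughput in SI: Q_s = 199.5 kg/h ÷ 3600 s/h = 0.0554167 kg/s
Mean residence time: t_res = M/Q_s = 10.73 kg / 0.0554167 kg/s = 193.624 s

value=193.6 s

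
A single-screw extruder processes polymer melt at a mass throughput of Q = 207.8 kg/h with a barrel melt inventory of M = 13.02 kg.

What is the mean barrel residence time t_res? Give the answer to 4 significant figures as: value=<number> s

Q_s = Q / 3600 = 207.8 / 3600 = 0.0577222 kg/s
Mean residence time: t_res = M/Q_s = 13.02 kg / 0.0577222 kg/s = 225.563 s

value=225.6 s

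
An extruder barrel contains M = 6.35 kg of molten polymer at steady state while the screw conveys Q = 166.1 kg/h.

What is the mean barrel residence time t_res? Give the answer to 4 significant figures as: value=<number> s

value=137.6 s

Throughput in SI: Q_s = 166.1 kg/h ÷ 3600 s/h = 0.0461389 kg/s
t_res = M / Q_s = 6.35 ÷ 0.0461389 = 137.628 s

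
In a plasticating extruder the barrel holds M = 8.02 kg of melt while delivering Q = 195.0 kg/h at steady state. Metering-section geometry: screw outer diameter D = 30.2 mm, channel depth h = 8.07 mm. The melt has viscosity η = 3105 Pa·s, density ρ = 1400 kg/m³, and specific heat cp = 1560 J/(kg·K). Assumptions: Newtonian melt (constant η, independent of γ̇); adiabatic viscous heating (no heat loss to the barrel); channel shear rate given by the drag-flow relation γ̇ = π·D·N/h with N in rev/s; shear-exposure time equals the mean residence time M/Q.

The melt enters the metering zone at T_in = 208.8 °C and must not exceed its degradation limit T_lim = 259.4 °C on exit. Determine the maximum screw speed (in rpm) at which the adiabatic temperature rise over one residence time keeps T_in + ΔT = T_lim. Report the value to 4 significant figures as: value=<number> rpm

value=79.13 rpm

Q_s = Q / 3600 = 195.0 / 3600 = 0.0541667 kg/s
t_res = M / Q_s = 8.02 / 0.0541667 = 148.062 s
Geometry in SI: D = 30.2 mm → 0.0302 m, h = 8.07 mm → 0.00807 m
ΔT_a = T_lim − T_in = 259.4 − 208.8 = 50.6 K
γ̇_max² = ΔT_a·ρ·cp/(η·t_res) = 50.6·1400·1560/(3105·148.062) = 240.381 s⁻²
Take the square root: γ̇_max = √(240.381) = 15.5042 s⁻¹
Solve γ̇ = πDN/h for N: N_max = γ̇_max·h/(π·D) = 15.5042 × 0.00807 / (π × 0.0302) = 1.31876 rev/s = 79.1257 rpm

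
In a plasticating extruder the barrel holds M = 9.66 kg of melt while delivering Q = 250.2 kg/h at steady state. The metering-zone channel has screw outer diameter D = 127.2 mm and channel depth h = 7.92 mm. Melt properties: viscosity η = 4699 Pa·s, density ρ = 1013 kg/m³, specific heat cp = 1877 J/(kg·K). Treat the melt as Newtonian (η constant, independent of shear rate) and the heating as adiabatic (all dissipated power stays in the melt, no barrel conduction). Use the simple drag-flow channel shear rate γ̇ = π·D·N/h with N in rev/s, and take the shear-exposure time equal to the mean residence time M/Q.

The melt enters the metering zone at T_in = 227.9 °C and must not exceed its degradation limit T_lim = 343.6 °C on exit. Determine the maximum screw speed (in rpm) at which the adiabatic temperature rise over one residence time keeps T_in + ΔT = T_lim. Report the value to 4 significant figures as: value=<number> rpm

value=21.82 rpm

Throughput in SI: Q_s = 250.2 kg/h ÷ 3600 s/h = 0.0695 kg/s
t_res = M / Q_s = 9.66 / 0.0695 = 138.993 s
Convert to metres: D = 0.1272 m, h = 0.00792 m
Allowable rise: ΔT_a = T_lim − T_in = 343.6 − 227.9 = 115.7 K
γ̇_max² = ΔT_a·ρ·cp/(η·t_res) = 115.7·1013·1877/(4699·138.993) = 336.829 s⁻²
γ̇_max = sqrt(336.829) = 18.3529 s⁻¹
N_max = γ̇_max·h / (π·D) = 18.3529 · 0.00792 / (π · 0.1272) = 0.363741 rev/s = 21.8245 rpm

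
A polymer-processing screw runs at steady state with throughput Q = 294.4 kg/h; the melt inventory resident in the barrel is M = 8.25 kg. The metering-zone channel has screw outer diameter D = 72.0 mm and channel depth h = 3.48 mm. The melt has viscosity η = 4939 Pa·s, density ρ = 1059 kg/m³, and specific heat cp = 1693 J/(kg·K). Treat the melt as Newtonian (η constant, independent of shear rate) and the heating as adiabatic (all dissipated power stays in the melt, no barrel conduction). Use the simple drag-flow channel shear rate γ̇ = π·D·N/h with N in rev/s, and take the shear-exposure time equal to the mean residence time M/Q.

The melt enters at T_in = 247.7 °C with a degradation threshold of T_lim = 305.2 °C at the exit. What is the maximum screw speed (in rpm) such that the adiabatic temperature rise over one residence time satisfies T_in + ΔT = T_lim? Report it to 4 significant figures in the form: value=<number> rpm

Convert throughput: Q = 294.4 kg/h = 294.4/3600 = 0.0817778 kg/s
t_res = M / Q_s = 8.25 / 0.0817778 = 100.883 s
Convert to metres: D = 0.072 m, h = 0.00348 m
Allowable rise: ΔT_a = T_lim − T_in = 305.2 − 247.7 = 57.5 K
γ̇_max² = ΔT_a·ρ·cp/(η·t_res) = 57.5·1059·1693/(4939·100.883) = 206.901 s⁻²
Take the square root: γ̇_max = √(206.901) = 14.3841 s⁻¹
N_max = γ̇_max h / (πD) = 14.3841·0.00348/(π·0.072) = 0.221298 rev/s → ×60 = 13.2779 rpm

value=13.28 rpm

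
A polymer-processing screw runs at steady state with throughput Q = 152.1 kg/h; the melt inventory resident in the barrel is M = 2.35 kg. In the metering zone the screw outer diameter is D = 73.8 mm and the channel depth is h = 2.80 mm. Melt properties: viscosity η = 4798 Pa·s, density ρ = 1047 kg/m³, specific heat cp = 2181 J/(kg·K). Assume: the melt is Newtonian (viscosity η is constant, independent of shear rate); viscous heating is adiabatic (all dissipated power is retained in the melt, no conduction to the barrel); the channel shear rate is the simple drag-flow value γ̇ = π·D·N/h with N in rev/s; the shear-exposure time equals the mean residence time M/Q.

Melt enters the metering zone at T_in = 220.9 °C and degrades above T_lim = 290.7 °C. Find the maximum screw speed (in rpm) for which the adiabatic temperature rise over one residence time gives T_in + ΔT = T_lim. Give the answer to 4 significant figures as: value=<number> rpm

value=17.71 rpm

Q_s = Q / 3600 = 152.1 / 3600 = 0.04225 kg/s
t_res = M / Q_s = 2.35 ÷ 0.04225 = 55.6213 s
Geometry in SI: D = 73.8 mm → 0.0738 m, h = 2.80 mm → 0.0028 m
ΔT_a = T_lim − T_in = 290.7 °C − 220.9 °C = 69.8 K
γ̇_max² = ΔT_a·ρ·cp/(η·t_res) = 69.8·1047·2181/(4798·55.6213) = 597.25 s⁻²
γ̇_max = sqrt(597.25) = 24.4387 s⁻¹
Solve γ̇ = πDN/h for N: N_max = γ̇_max·h/(π·D) = 24.4387 × 0.0028 / (π × 0.0738) = 0.295141 rev/s = 17.7085 rpm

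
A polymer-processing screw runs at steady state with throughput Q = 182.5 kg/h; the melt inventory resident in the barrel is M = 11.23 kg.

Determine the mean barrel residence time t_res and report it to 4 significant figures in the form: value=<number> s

value=221.5 s

Convert throughput: Q = 182.5 kg/h = 182.5/3600 = 0.0506944 kg/s
t_res = M / Q_s = 11.23 / 0.0506944 = 221.523 s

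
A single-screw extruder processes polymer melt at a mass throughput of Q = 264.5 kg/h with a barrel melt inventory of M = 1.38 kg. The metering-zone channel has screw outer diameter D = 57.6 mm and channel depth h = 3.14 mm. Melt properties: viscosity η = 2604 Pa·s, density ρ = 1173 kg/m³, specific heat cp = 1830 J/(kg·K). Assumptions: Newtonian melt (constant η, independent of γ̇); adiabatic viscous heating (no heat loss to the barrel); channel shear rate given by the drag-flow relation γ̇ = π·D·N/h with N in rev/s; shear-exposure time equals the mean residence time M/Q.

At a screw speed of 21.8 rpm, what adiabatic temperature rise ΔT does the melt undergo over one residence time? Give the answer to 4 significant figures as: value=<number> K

Q_s = Q / 3600 = 264.5 / 3600 = 0.0734722 kg/s
Mean residence time: t_res = M/Q_s = 1.38 kg / 0.0734722 kg/s = 18.7826 s
D = 57.6 mm = 0.0576 m;  h = 3.14 mm = 0.00314 m;  N = 21.8 rpm / 60 = 0.363333 rev/s
γ̇ = π·D·N / h = π · 0.0576 · 0.363333 / 0.00314 = 20.9386 s⁻¹
Adiabatic rise: ΔT = η γ̇² t_res / (ρ cp) = 2604·(20.9386)²·18.7826 / (1173·1830) = 9.9895 K

value=9.989 K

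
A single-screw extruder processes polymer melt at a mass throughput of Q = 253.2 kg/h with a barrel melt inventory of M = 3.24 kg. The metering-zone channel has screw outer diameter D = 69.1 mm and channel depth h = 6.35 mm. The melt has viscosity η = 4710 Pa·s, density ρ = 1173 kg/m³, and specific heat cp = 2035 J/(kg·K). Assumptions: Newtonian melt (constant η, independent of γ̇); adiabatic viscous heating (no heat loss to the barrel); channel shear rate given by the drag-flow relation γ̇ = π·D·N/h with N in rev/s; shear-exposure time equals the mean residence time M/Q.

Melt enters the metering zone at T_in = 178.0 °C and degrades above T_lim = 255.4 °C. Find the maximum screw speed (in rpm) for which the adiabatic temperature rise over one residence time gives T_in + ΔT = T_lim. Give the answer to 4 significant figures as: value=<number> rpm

value=51.21 rpm

Q_s = Q / 3600 = 253.2 / 3600 = 0.0703333 kg/s
Mean residence time: t_res = M/Q_s = 3.24 kg / 0.0703333 kg/s = 46.0664 s
Geometry in SI: D = 69.1 mm → 0.0691 m, h = 6.35 mm → 0.00635 m
Allowable rise: ΔT_a = T_lim − T_in = 255.4 − 178.0 = 77.4 K
γ̇_max² = ΔT_a·ρ·cp / (η·t_res) = [77.4 × 1173 × 2035] / [4710 × 46.0664] = 851.527 s⁻²
γ̇_max = √851.527 = 29.1809 s⁻¹
N_max = γ̇_max·h / (π·D) = 29.1809 · 0.00635 / (π · 0.0691) = 0.853582 rev/s = 51.2149 rpm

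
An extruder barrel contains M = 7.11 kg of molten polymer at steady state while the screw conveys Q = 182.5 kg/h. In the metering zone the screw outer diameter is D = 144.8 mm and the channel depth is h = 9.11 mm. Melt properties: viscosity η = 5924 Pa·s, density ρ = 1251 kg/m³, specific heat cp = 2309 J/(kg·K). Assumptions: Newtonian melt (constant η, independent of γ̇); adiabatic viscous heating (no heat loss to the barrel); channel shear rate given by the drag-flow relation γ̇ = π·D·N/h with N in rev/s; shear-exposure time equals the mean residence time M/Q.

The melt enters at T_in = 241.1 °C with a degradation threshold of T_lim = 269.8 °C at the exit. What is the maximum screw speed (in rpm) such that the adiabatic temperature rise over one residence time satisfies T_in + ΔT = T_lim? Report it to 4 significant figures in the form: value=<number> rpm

value=12.00 rpm

Convert throughput: Q = 182.5 kg/h = 182.5/3600 = 0.0506944 kg/s
t_res = M / Q_s = 7.11 / 0.0506944 = 140.252 s
D = 144.8 mm = 0.1448 m;  h = 9.11 mm = 0.00911 m
ΔT_a = T_lim − T_in = 269.8 − 241.1 = 28.7 K
γ̇_max² = ΔT_a·ρ·cp/(η·t_res) = 28.7·1251·2309/(5924·140.252) = 99.7789 s⁻²
Take the square root: γ̇_max = √(99.7789) = 9.98894 s⁻¹
N_max = γ̇_max h / (πD) = 9.98894·0.00911/(π·0.1448) = 0.200041 rev/s → ×60 = 12.0025 rpm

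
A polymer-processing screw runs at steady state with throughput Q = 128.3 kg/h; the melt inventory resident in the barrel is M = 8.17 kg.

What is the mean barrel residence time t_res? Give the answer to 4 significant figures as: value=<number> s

Q_s = Q / 3600 = 128.3 / 3600 = 0.0356389 kg/s
t_res = M / Q_s = 8.17 / 0.0356389 = 229.244 s

value=229.2 s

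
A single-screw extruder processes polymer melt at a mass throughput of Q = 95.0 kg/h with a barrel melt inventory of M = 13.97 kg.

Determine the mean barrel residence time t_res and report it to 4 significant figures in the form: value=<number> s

Convert throughput: Q = 95.0 kg/h = 95.0/3600 = 0.0263889 kg/s
t_res = M / Q_s = 13.97 ÷ 0.0263889 = 529.389 s

value=529.4 s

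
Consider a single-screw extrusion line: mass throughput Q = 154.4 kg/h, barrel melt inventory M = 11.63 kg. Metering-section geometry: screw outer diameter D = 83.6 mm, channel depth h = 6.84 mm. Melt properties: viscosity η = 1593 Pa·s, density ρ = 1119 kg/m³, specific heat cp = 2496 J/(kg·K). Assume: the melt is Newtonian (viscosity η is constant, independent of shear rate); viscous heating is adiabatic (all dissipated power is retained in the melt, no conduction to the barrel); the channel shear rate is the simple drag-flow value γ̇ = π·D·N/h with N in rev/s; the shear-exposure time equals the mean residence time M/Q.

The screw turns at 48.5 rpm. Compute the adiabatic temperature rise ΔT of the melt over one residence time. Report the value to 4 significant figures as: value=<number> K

value=149.0 K

Throughput in SI: Q_s = 154.4 kg/h ÷ 3600 s/h = 0.0428889 kg/s
t_res = M / Q_s = 11.63 ÷ 0.0428889 = 271.166 s
Geometry in metres: D = 83.6 mm → 0.0836 m, h = 6.84 mm → 0.00684 m; screw speed N = 48.5 rpm = 0.808333 rev/s
γ̇ = π·D·N / h = π · 0.0836 · 0.808333 / 0.00684 = 31.0378 s⁻¹
ΔT = η·γ̇²·t_res / (ρ·cp) = 1593 · (31.0378)² · 271.166 / (1119 · 2496) = 148.99 K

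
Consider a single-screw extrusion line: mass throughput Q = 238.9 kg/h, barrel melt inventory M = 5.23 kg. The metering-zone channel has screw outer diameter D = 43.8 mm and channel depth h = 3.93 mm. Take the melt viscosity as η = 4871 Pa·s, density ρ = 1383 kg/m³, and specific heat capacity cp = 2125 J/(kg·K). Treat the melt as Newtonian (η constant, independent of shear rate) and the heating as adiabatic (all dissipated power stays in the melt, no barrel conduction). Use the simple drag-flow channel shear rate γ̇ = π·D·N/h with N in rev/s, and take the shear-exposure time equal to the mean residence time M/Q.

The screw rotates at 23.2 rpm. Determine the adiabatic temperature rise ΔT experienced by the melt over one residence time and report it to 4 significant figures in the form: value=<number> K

Convert throughput: Q = 238.9 kg/h = 238.9/3600 = 0.0663611 kg/s
t_res = M / Q_s = 5.23 ÷ 0.0663611 = 78.8112 s
Geometry in metres: D = 43.8 mm → 0.0438 m, h = 3.93 mm → 0.00393 m; screw speed N = 23.2 rpm = 0.386667 rev/s
γ̇ = π·D·N / h = π · 0.0438 · 0.386667 / 0.00393 = 13.5384 s⁻¹
Adiabatic rise: ΔT = η γ̇² t_res / (ρ cp) = 4871·(13.5384)²·78.8112 / (1383·2125) = 23.9421 K

value=23.94 K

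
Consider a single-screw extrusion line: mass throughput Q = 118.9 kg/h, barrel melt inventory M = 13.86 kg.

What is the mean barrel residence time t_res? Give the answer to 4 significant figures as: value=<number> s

value=419.6 s

Convert throughput: Q = 118.9 kg/h = 118.9/3600 = 0.0330278 kg/s
t_res = M / Q_s = 13.86 / 0.0330278 = 419.647 s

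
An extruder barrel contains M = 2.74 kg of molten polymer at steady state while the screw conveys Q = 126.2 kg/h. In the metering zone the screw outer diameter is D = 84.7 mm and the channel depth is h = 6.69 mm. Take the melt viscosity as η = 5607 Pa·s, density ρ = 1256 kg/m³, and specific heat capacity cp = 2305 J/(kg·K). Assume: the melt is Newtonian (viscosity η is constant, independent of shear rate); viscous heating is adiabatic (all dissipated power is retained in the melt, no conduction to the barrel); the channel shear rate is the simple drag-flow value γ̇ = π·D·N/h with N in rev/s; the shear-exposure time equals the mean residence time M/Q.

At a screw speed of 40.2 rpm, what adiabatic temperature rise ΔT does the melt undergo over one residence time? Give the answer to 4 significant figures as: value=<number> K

Q_s = Q / 3600 = 126.2 / 3600 = 0.0350556 kg/s
t_res = M / Q_s = 2.74 ÷ 0.0350556 = 78.1616 s
D = 84.7 mm = 0.0847 m;  h = 6.69 mm = 0.00669 m;  N = 40.2 rpm / 60 = 0.67 rev/s
Shear rate: γ̇ = πDN/h = π·0.0847·0.67/0.00669 = 26.6491 s⁻¹
Adiabatic rise: ΔT = η γ̇² t_res / (ρ cp) = 5607·(26.6491)²·78.1616 / (1256·2305) = 107.505 K

value=107.5 K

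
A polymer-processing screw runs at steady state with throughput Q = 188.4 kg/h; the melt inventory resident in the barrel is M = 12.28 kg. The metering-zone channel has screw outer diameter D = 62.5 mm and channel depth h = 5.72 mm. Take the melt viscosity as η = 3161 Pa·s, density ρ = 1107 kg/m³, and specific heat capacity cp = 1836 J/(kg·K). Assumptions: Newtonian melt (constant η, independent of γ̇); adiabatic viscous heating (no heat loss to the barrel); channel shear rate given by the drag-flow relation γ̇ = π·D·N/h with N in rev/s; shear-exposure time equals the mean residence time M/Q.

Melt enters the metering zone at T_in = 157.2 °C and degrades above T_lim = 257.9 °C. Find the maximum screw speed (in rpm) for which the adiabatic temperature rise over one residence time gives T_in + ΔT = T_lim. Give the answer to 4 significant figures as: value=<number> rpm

value=29.03 rpm

Convert throughput: Q = 188.4 kg/h = 188.4/3600 = 0.0523333 kg/s
t_res = M / Q_s = 12.28 ÷ 0.0523333 = 234.65 s
D = 62.5 mm = 0.0625 m;  h = 5.72 mm = 0.00572 m
Allowable rise: ΔT_a = T_lim − T_in = 257.9 − 157.2 = 100.7 K
Invert ΔT = ηγ̇²t_res/(ρcp) for γ̇: γ̇_max² = ΔT_a ρ cp / (η t_res) = 100.7·1107·1836 / (3161·234.65) = 275.934 s⁻²
Take the square root: γ̇_max = √(275.934) = 16.6113 s⁻¹
N_max = γ̇_max h / (πD) = 16.6113·0.00572/(π·0.0625) = 0.483915 rev/s → ×60 = 29.0349 rpm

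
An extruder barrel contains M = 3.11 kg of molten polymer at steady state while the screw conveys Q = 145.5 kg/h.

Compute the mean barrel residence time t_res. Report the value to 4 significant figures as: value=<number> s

Throughput in SI: Q_s = 145.5 kg/h ÷ 3600 s/h = 0.0404167 kg/s
t_res = M / Q_s = 3.11 / 0.0404167 = 76.9485 s

value=76.95 s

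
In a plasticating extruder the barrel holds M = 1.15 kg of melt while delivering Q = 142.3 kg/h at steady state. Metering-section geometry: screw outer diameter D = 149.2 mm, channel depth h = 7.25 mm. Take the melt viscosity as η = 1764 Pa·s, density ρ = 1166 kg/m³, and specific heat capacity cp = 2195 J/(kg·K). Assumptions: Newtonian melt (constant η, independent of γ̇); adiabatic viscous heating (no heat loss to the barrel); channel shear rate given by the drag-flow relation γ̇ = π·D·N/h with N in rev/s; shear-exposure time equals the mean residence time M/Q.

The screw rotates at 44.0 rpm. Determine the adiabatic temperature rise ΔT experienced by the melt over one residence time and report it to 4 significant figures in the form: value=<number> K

value=45.07 K

Q_s = Q / 3600 = 142.3 / 3600 = 0.0395278 kg/s
t_res = M / Q_s = 1.15 ÷ 0.0395278 = 29.0935 s
D = 149.2 mm = 0.1492 m;  h = 7.25 mm = 0.00725 m;  N = 44.0 rpm / 60 = 0.733333 rev/s
γ̇ = π·D·N / h = π · 0.1492 · 0.733333 / 0.00725 = 47.4113 s⁻¹
ΔT = η·γ̇²·t_res/(ρ·cp) = [1764 × 47.4113² × 29.0935] / [1166 × 2195] = 45.0739 K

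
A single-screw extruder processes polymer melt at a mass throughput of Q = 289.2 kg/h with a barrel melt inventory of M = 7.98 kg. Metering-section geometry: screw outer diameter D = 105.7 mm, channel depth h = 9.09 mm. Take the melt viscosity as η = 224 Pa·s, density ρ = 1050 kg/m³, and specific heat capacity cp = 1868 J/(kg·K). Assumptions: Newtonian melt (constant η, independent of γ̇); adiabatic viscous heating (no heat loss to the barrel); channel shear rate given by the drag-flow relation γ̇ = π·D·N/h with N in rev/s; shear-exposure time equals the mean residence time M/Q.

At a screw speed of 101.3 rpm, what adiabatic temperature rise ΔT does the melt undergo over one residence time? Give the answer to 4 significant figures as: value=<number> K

value=43.15 K

Throughput in SI: Q_s = 289.2 kg/h ÷ 3600 s/h = 0.0803333 kg/s
t_res = M / Q_s = 7.98 ÷ 0.0803333 = 99.3361 s
Convert to SI: D = 0.1057 m, h = 0.00909 m, N = 101.3/60 = 1.68833 rev/s
γ̇ = π·D·N / h = π · 0.1057 · 1.68833 / 0.00909 = 61.6764 s⁻¹
ΔT = η·γ̇²·t_res / (ρ·cp) = 224 · (61.6764)² · 99.3361 / (1050 · 1868) = 43.1546 K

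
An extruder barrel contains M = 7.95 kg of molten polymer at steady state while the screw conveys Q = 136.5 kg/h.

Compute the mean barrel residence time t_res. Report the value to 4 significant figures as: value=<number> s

value=209.7 s

Convert throughput: Q = 136.5 kg/h = 136.5/3600 = 0.0379167 kg/s
Mean residence time: t_res = M/Q_s = 7.95 kg / 0.0379167 kg/s = 209.67 s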